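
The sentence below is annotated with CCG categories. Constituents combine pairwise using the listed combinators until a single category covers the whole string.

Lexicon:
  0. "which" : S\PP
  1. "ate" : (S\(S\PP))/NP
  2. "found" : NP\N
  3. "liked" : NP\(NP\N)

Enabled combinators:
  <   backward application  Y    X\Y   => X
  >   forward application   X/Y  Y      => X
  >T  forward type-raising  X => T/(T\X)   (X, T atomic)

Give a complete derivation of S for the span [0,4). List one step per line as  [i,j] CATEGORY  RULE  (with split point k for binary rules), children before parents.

[0,1] S\PP  lex  "which"
[1,2] (S\(S\PP))/NP  lex  "ate"
[2,3] NP\N  lex  "found"
[3,4] NP\(NP\N)  lex  "liked"
[2,4] NP  <  k=3
[1,4] S\(S\PP)  >  k=2
[0,4] S  <  k=1

[0,4] S   <
  [0,1] "which" : S\PP
  [1,4] S\(S\PP)   >
    [1,2] "ate" : (S\(S\PP))/NP
    [2,4] NP   <
      [2,3] "found" : NP\N
      [3,4] "liked" : NP\(NP\N)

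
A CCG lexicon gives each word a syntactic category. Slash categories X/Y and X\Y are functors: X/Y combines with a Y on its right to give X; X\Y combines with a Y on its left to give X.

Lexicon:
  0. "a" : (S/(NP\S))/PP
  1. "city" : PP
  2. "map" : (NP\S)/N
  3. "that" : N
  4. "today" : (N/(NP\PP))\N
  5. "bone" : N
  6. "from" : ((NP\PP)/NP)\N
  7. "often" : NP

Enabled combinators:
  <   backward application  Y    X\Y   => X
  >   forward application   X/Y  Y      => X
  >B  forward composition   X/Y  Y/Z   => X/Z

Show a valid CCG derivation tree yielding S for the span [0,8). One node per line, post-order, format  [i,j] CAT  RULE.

[0,8] S   >
  [0,3] S/N   >B
    [0,2] S/(NP\S)   >
      [0,1] "a" : (S/(NP\S))/PP
      [1,2] "city" : PP
    [2,3] "map" : (NP\S)/N
  [3,8] N   >
    [3,5] N/(NP\PP)   <
      [3,4] "that" : N
      [4,5] "today" : (N/(NP\PP))\N
    [5,8] NP\PP   >
      [5,7] (NP\PP)/NP   <
        [5,6] "bone" : N
        [6,7] "from" : ((NP\PP)/NP)\N
      [7,8] "often" : NP

[0,1] (S/(NP\S))/PP  lex  "a"
[1,2] PP  lex  "city"
[0,2] S/(NP\S)  >  k=1
[2,3] (NP\S)/N  lex  "map"
[0,3] S/N  >B  k=2
[3,4] N  lex  "that"
[4,5] (N/(NP\PP))\N  lex  "today"
[3,5] N/(NP\PP)  <  k=4
[5,6] N  lex  "bone"
[6,7] ((NP\PP)/NP)\N  lex  "from"
[5,7] (NP\PP)/NP  <  k=6
[7,8] NP  lex  "often"
[5,8] NP\PP  >  k=7
[3,8] N  >  k=5
[0,8] S  >  k=3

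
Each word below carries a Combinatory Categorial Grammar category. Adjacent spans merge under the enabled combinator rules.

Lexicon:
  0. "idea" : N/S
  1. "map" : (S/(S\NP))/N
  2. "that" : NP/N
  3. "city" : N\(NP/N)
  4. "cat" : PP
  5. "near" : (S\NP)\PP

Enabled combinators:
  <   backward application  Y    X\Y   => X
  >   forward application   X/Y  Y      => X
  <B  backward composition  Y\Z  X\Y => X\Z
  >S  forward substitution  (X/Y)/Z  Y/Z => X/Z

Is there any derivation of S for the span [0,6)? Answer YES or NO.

NO

N/S (S/(S\NP))/N NP/N N\(NP/N) PP (S\NP)\PP
CKY chart[0,6] = {N}; S ∉ chart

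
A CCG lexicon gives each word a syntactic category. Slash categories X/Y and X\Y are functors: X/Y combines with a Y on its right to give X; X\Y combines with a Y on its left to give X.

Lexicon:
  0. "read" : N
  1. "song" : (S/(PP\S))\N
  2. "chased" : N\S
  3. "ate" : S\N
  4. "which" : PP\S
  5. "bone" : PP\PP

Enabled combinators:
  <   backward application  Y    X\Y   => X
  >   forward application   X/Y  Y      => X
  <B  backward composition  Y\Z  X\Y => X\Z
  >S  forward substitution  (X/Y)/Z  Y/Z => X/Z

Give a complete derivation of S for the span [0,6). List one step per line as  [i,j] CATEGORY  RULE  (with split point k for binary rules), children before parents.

[0,1] N  lex  "read"
[1,2] (S/(PP\S))\N  lex  "song"
[0,2] S/(PP\S)  <  k=1
[2,3] N\S  lex  "chased"
[3,4] S\N  lex  "ate"
[2,4] S\S  <B  k=3
[4,5] PP\S  lex  "which"
[2,5] PP\S  <B  k=4
[5,6] PP\PP  lex  "bone"
[2,6] PP\S  <B  k=5
[0,6] S  >  k=2

[0,6] S   >
  [0,2] S/(PP\S)   <
    [0,1] "read" : N
    [1,2] "song" : (S/(PP\S))\N
  [2,6] PP\S   <B
    [2,5] PP\S   <B
      [2,4] S\S   <B
        [2,3] "chased" : N\S
        [3,4] "ate" : S\N
      [4,5] "which" : PP\S
    [5,6] "bone" : PP\PP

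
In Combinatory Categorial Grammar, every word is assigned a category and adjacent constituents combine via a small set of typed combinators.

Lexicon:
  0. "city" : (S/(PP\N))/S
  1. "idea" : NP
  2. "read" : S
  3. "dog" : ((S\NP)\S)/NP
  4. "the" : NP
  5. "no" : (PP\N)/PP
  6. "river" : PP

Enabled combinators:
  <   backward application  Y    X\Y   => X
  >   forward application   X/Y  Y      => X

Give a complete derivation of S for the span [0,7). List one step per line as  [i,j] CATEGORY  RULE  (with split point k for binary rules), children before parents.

[0,7] S   >
  [0,5] S/(PP\N)   >
    [0,1] "city" : (S/(PP\N))/S
    [1,5] S   <
      [1,2] "idea" : NP
      [2,5] S\NP   <
        [2,3] "read" : S
        [3,5] (S\NP)\S   >
          [3,4] "dog" : ((S\NP)\S)/NP
          [4,5] "the" : NP
  [5,7] PP\N   >
    [5,6] "no" : (PP\N)/PP
    [6,7] "river" : PP

[0,1] (S/(PP\N))/S  lex  "city"
[1,2] NP  lex  "idea"
[2,3] S  lex  "read"
[3,4] ((S\NP)\S)/NP  lex  "dog"
[4,5] NP  lex  "the"
[3,5] (S\NP)\S  >  k=4
[2,5] S\NP  <  k=3
[1,5] S  <  k=2
[0,5] S/(PP\N)  >  k=1
[5,6] (PP\N)/PP  lex  "no"
[6,7] PP  lex  "river"
[5,7] PP\N  >  k=6
[0,7] S  >  k=5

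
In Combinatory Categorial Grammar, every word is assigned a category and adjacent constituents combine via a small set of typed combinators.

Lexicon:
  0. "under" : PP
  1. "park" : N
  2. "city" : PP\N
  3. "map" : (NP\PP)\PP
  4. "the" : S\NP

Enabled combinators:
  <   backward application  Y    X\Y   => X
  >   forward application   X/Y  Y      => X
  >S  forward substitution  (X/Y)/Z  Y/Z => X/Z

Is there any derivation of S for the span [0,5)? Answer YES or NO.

[0,5] S   <
  [0,4] NP   <
    [0,1] "under" : PP
    [1,4] NP\PP   <
      [1,3] PP   <
        [1,2] "park" : N
        [2,3] "city" : PP\N
      [3,4] "map" : (NP\PP)\PP
  [4,5] "the" : S\NP

YES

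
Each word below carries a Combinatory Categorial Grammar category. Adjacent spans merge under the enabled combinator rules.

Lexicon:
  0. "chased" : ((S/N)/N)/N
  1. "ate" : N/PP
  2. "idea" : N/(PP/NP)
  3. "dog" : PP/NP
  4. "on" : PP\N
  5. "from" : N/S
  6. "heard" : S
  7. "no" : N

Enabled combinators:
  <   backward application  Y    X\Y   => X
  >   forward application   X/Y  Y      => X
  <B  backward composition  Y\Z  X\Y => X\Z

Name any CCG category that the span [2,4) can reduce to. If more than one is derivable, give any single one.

N

[0,8] S   >
  [0,7] S/N   >
    [0,5] (S/N)/N   >
      [0,1] "chased" : ((S/N)/N)/N
      [1,5] N   >
        [1,2] "ate" : N/PP
        [2,5] PP   <
          [2,4] N   >
            [2,3] "idea" : N/(PP/NP)
            [3,4] "dog" : PP/NP
          [4,5] "on" : PP\N
    [5,7] N   >
      [5,6] "from" : N/S
      [6,7] "heard" : S
  [7,8] "no" : N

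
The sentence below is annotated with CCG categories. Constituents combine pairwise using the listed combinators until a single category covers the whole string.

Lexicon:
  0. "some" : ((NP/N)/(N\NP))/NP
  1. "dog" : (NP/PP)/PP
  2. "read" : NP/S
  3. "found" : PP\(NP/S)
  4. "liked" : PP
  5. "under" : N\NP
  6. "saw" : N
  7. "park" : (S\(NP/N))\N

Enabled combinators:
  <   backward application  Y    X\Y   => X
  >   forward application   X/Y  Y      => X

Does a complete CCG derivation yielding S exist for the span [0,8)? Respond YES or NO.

[0,8] S   <
  [0,6] NP/N   >
    [0,5] (NP/N)/(N\NP)   >
      [0,1] "some" : ((NP/N)/(N\NP))/NP
      [1,5] NP   >
        [1,4] NP/PP   >
          [1,2] "dog" : (NP/PP)/PP
          [2,4] PP   <
            [2,3] "read" : NP/S
            [3,4] "found" : PP\(NP/S)
        [4,5] "liked" : PP
    [5,6] "under" : N\NP
  [6,8] S\(NP/N)   <
    [6,7] "saw" : N
    [7,8] "park" : (S\(NP/N))\N

YES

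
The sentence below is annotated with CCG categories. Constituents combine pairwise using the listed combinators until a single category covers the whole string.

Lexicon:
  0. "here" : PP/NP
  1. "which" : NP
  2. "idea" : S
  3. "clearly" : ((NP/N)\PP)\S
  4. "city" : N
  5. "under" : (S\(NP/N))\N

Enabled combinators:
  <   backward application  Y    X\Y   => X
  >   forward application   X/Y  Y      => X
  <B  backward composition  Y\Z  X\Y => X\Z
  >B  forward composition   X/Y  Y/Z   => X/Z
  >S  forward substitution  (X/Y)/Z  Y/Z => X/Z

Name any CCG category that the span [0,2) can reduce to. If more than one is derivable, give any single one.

PP

[0,6] S   <
  [0,4] NP/N   <
    [0,2] PP   >
      [0,1] "here" : PP/NP
      [1,2] "which" : NP
    [2,4] (NP/N)\PP   <
      [2,3] "idea" : S
      [3,4] "clearly" : ((NP/N)\PP)\S
  [4,6] S\(NP/N)   <
    [4,5] "city" : N
    [5,6] "under" : (S\(NP/N))\N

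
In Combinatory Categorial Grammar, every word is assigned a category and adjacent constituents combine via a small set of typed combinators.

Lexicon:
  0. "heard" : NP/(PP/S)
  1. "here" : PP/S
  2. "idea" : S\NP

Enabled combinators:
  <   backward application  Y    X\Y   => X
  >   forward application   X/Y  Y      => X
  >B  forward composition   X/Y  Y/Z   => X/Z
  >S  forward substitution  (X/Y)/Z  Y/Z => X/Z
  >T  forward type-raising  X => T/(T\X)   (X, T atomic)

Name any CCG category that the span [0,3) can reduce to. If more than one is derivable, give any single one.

[0,3] S   <
  [0,2] NP   >
    [0,1] "heard" : NP/(PP/S)
    [1,2] "here" : PP/S
  [2,3] "idea" : S\NP

S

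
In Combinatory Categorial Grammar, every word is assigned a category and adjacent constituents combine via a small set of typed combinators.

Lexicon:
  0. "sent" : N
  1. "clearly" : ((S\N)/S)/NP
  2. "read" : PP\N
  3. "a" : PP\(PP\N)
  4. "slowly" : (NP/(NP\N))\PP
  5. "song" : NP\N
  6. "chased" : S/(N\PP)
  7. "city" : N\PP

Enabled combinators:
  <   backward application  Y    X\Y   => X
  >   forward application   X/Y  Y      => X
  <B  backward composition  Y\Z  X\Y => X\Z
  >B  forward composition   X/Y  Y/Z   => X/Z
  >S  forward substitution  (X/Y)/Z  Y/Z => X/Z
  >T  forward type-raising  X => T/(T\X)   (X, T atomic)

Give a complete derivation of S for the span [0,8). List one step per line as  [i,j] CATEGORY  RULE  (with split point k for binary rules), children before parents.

[0,8] S   >
  [0,1] S/(S\N)   >T
    [0,1] "sent" : N
  [1,8] S\N   >
    [1,6] (S\N)/S   >
      [1,2] "clearly" : ((S\N)/S)/NP
      [2,6] NP   >
        [2,5] NP/(NP\N)   <
          [2,4] PP   <
            [2,3] "read" : PP\N
            [3,4] "a" : PP\(PP\N)
          [4,5] "slowly" : (NP/(NP\N))\PP
        [5,6] "song" : NP\N
    [6,8] S   >
      [6,7] "chased" : S/(N\PP)
      [7,8] "city" : N\PP

[0,1] N  lex  "sent"
[0,1] S/(S\N)  >T
[1,2] ((S\N)/S)/NP  lex  "clearly"
[2,3] PP\N  lex  "read"
[3,4] PP\(PP\N)  lex  "a"
[2,4] PP  <  k=3
[4,5] (NP/(NP\N))\PP  lex  "slowly"
[2,5] NP/(NP\N)  <  k=4
[5,6] NP\N  lex  "song"
[2,6] NP  >  k=5
[1,6] (S\N)/S  >  k=2
[6,7] S/(N\PP)  lex  "chased"
[7,8] N\PP  lex  "city"
[6,8] S  >  k=7
[1,8] S\N  >  k=6
[0,8] S  >  k=1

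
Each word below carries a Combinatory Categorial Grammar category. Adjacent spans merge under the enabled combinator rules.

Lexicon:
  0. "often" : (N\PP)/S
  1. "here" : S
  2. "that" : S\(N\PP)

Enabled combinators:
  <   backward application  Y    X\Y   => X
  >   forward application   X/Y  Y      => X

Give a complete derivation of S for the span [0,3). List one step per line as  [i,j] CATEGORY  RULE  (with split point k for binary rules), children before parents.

[0,3] S   <
  [0,2] N\PP   >
    [0,1] "often" : (N\PP)/S
    [1,2] "here" : S
  [2,3] "that" : S\(N\PP)

[0,1] (N\PP)/S  lex  "often"
[1,2] S  lex  "here"
[0,2] N\PP  >  k=1
[2,3] S\(N\PP)  lex  "that"
[0,3] S  <  k=2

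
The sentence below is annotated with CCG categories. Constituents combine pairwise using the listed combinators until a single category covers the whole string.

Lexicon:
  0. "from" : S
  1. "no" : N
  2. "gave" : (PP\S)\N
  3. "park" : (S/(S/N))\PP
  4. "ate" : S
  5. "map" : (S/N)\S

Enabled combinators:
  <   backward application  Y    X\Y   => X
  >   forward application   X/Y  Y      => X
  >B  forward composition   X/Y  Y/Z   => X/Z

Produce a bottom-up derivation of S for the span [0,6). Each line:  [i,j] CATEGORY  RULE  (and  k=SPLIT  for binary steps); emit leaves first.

[0,6] S   >
  [0,4] S/(S/N)   <
    [0,3] PP   <
      [0,1] "from" : S
      [1,3] PP\S   <
        [1,2] "no" : N
        [2,3] "gave" : (PP\S)\N
    [3,4] "park" : (S/(S/N))\PP
  [4,6] S/N   <
    [4,5] "ate" : S
    [5,6] "map" : (S/N)\S

[0,1] S  lex  "from"
[1,2] N  lex  "no"
[2,3] (PP\S)\N  lex  "gave"
[1,3] PP\S  <  k=2
[0,3] PP  <  k=1
[3,4] (S/(S/N))\PP  lex  "park"
[0,4] S/(S/N)  <  k=3
[4,5] S  lex  "ate"
[5,6] (S/N)\S  lex  "map"
[4,6] S/N  <  k=5
[0,6] S  >  k=4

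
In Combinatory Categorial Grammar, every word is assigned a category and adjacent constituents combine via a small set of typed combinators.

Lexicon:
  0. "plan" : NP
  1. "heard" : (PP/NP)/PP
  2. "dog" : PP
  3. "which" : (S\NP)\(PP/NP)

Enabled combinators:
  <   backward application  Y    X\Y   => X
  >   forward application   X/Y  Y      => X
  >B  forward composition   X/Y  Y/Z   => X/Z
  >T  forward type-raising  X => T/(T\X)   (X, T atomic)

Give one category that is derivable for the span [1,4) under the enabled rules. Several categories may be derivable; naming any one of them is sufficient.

S\NP

[0,4] S   >
  [0,1] S/(S\NP)   >T
    [0,1] "plan" : NP
  [1,4] S\NP   <
    [1,3] PP/NP   >
      [1,2] "heard" : (PP/NP)/PP
      [2,3] "dog" : PP
    [3,4] "which" : (S\NP)\(PP/NP)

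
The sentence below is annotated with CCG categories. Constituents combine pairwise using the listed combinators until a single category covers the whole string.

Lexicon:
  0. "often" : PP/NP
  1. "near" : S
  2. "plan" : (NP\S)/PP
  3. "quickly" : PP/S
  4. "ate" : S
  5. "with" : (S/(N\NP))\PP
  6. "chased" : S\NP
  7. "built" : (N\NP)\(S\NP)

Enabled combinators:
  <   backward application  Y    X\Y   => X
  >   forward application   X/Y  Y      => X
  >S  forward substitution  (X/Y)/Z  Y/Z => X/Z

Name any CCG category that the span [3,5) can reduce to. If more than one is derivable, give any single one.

[0,8] S   >
  [0,6] S/(N\NP)   <
    [0,5] PP   >
      [0,1] "often" : PP/NP
      [1,5] NP   <
        [1,2] "near" : S
        [2,5] NP\S   >
          [2,3] "plan" : (NP\S)/PP
          [3,5] PP   >
            [3,4] "quickly" : PP/S
            [4,5] "ate" : S
    [5,6] "with" : (S/(N\NP))\PP
  [6,8] N\NP   <
    [6,7] "chased" : S\NP
    [7,8] "built" : (N\NP)\(S\NP)

PP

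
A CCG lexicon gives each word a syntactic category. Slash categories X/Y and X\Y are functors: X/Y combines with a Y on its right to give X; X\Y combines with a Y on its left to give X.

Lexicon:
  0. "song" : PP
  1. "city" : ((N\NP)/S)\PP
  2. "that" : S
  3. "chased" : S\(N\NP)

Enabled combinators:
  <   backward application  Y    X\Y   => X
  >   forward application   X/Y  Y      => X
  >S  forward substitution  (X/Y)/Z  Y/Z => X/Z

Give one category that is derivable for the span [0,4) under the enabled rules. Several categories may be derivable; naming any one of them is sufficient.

S

[0,4] S   <
  [0,3] N\NP   >
    [0,2] (N\NP)/S   <
      [0,1] "song" : PP
      [1,2] "city" : ((N\NP)/S)\PP
    [2,3] "that" : S
  [3,4] "chased" : S\(N\NP)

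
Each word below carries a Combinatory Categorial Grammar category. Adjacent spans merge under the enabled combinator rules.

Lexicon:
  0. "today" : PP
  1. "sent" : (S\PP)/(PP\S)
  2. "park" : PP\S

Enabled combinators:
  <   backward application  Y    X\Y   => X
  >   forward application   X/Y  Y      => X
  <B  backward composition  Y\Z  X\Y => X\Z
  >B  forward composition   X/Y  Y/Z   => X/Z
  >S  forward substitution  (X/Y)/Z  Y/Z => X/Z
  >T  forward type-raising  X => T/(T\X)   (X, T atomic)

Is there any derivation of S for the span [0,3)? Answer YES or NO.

YES

[0,3] S   <
  [0,1] "today" : PP
  [1,3] S\PP   >
    [1,2] "sent" : (S\PP)/(PP\S)
    [2,3] "park" : PP\S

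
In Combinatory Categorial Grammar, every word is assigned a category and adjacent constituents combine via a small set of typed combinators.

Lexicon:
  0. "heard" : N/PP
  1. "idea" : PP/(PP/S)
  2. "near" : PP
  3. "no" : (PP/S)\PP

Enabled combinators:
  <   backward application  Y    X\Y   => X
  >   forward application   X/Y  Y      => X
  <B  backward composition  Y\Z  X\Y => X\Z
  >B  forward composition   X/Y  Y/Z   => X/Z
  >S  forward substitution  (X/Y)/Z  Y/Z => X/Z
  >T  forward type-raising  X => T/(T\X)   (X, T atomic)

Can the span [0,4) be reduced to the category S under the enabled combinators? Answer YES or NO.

NO

N/PP PP/(PP/S) PP (PP/S)\PP
CKY chart[0,4] = {N, N/(N\N), N/(PP\PP), NP/(NP\N), PP/(PP\N), S/(S\N)}; S ∉ chart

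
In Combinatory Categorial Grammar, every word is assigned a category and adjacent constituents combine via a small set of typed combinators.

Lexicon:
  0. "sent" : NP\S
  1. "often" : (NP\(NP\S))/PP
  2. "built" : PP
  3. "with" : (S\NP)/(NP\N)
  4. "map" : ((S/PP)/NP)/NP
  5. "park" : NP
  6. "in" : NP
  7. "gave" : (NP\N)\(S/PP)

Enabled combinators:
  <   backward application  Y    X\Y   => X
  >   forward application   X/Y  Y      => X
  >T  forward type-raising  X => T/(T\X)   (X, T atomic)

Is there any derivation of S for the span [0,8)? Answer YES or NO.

[0,8] S   <
  [0,3] NP   <
    [0,1] "sent" : NP\S
    [1,3] NP\(NP\S)   >
      [1,2] "often" : (NP\(NP\S))/PP
      [2,3] "built" : PP
  [3,8] S\NP   >
    [3,4] "with" : (S\NP)/(NP\N)
    [4,8] NP\N   <
      [4,7] S/PP   >
        [4,6] (S/PP)/NP   >
          [4,5] "map" : ((S/PP)/NP)/NP
          [5,6] "park" : NP
        [6,7] "in" : NP
      [7,8] "gave" : (NP\N)\(S/PP)

YES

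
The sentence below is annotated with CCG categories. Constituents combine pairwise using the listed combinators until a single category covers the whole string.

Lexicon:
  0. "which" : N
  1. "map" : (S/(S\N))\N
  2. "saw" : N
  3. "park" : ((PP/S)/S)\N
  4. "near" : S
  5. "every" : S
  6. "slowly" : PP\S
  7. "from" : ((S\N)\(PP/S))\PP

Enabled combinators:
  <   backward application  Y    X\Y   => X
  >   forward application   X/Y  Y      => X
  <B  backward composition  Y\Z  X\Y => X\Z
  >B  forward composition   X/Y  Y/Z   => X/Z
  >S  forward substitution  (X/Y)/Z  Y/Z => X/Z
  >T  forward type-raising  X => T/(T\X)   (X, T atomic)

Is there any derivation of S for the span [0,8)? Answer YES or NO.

[0,8] S   >
  [0,2] S/(S\N)   <
    [0,1] "which" : N
    [1,2] "map" : (S/(S\N))\N
  [2,8] S\N   <
    [2,5] PP/S   >
      [2,4] (PP/S)/S   <
        [2,3] "saw" : N
        [3,4] "park" : ((PP/S)/S)\N
      [4,5] "near" : S
    [5,8] (S\N)\(PP/S)   <
      [5,7] PP   <
        [5,6] "every" : S
        [6,7] "slowly" : PP\S
      [7,8] "from" : ((S\N)\(PP/S))\PP

YES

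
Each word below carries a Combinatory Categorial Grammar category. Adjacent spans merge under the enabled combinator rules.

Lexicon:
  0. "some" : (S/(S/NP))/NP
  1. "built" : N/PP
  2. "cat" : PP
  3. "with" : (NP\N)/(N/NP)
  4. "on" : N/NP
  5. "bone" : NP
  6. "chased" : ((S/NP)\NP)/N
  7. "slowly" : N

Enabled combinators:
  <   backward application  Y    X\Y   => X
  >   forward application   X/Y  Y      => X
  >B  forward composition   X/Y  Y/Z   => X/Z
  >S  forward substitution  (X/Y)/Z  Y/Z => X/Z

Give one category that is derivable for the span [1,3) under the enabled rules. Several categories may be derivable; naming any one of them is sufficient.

[0,8] S   >
  [0,5] S/(S/NP)   >
    [0,1] "some" : (S/(S/NP))/NP
    [1,5] NP   <
      [1,3] N   >
        [1,2] "built" : N/PP
        [2,3] "cat" : PP
      [3,5] NP\N   >
        [3,4] "with" : (NP\N)/(N/NP)
        [4,5] "on" : N/NP
  [5,8] S/NP   <
    [5,6] "bone" : NP
    [6,8] (S/NP)\NP   >
      [6,7] "chased" : ((S/NP)\NP)/N
      [7,8] "slowly" : N

N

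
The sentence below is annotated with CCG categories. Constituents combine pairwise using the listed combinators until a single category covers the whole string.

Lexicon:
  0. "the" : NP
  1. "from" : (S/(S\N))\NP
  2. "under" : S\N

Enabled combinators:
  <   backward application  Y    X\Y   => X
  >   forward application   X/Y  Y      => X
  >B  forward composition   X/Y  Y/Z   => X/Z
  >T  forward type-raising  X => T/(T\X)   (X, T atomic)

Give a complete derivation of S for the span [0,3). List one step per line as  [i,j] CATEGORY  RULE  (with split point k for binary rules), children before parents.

[0,3] S   >
  [0,2] S/(S\N)   <
    [0,1] "the" : NP
    [1,2] "from" : (S/(S\N))\NP
  [2,3] "under" : S\N

[0,1] NP  lex  "the"
[1,2] (S/(S\N))\NP  lex  "from"
[0,2] S/(S\N)  <  k=1
[2,3] S\N  lex  "under"
[0,3] S  >  k=2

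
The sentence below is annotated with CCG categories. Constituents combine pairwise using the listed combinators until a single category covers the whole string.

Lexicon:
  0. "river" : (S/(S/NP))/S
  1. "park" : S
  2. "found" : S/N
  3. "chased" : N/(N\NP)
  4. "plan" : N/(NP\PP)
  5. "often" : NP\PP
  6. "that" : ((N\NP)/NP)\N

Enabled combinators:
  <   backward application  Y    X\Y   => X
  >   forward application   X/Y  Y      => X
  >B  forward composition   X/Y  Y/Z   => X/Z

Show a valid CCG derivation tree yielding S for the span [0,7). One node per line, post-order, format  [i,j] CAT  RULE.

[0,1] (S/(S/NP))/S  lex  "river"
[1,2] S  lex  "park"
[0,2] S/(S/NP)  >  k=1
[2,3] S/N  lex  "found"
[3,4] N/(N\NP)  lex  "chased"
[4,5] N/(NP\PP)  lex  "plan"
[5,6] NP\PP  lex  "often"
[4,6] N  >  k=5
[6,7] ((N\NP)/NP)\N  lex  "that"
[4,7] (N\NP)/NP  <  k=6
[3,7] N/NP  >B  k=4
[2,7] S/NP  >B  k=3
[0,7] S  >  k=2

[0,7] S   >
  [0,2] S/(S/NP)   >
    [0,1] "river" : (S/(S/NP))/S
    [1,2] "park" : S
  [2,7] S/NP   >B
    [2,3] "found" : S/N
    [3,7] N/NP   >B
      [3,4] "chased" : N/(N\NP)
      [4,7] (N\NP)/NP   <
        [4,6] N   >
          [4,5] "plan" : N/(NP\PP)
          [5,6] "often" : NP\PP
        [6,7] "that" : ((N\NP)/NP)\N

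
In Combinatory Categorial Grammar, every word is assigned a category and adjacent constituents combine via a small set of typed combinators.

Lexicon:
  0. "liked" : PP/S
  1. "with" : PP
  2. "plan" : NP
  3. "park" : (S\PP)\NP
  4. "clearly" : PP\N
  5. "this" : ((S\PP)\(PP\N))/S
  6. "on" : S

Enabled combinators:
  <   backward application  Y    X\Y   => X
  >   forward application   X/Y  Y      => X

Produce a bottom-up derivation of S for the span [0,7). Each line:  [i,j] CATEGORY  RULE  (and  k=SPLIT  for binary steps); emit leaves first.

[0,7] S   <
  [0,4] PP   >
    [0,1] "liked" : PP/S
    [1,4] S   <
      [1,2] "with" : PP
      [2,4] S\PP   <
        [2,3] "plan" : NP
        [3,4] "park" : (S\PP)\NP
  [4,7] S\PP   <
    [4,5] "clearly" : PP\N
    [5,7] (S\PP)\(PP\N)   >
      [5,6] "this" : ((S\PP)\(PP\N))/S
      [6,7] "on" : S

[0,1] PP/S  lex  "liked"
[1,2] PP  lex  "with"
[2,3] NP  lex  "plan"
[3,4] (S\PP)\NP  lex  "park"
[2,4] S\PP  <  k=3
[1,4] S  <  k=2
[0,4] PP  >  k=1
[4,5] PP\N  lex  "clearly"
[5,6] ((S\PP)\(PP\N))/S  lex  "this"
[6,7] S  lex  "on"
[5,7] (S\PP)\(PP\N)  >  k=6
[4,7] S\PP  <  k=5
[0,7] S  <  k=4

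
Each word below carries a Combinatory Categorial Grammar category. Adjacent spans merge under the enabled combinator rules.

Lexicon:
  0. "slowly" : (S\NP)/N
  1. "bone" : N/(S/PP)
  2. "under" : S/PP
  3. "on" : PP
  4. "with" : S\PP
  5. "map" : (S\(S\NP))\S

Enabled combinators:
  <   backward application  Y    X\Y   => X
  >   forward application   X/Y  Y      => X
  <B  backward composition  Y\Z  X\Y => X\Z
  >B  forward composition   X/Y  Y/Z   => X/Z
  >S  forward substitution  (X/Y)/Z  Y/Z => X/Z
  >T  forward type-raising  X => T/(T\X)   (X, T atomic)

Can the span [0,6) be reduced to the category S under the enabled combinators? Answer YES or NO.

YES

[0,6] S   <
  [0,3] S\NP   >
    [0,1] "slowly" : (S\NP)/N
    [1,3] N   >
      [1,2] "bone" : N/(S/PP)
      [2,3] "under" : S/PP
  [3,6] S\(S\NP)   <
    [3,5] S   >
      [3,4] S/(S\PP)   >T
        [3,4] "on" : PP
      [4,5] "with" : S\PP
    [5,6] "map" : (S\(S\NP))\S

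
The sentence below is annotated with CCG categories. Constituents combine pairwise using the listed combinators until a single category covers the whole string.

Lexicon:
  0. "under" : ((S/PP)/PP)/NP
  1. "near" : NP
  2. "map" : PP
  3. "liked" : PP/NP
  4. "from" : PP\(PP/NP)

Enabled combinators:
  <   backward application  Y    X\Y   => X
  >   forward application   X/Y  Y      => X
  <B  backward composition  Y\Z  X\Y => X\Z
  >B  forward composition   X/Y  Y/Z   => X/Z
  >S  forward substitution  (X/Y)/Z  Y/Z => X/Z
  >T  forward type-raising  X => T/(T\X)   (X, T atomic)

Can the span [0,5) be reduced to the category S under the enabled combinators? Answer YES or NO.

YES

[0,5] S   >
  [0,3] S/PP   >
    [0,2] (S/PP)/PP   >
      [0,1] "under" : ((S/PP)/PP)/NP
      [1,2] "near" : NP
    [2,3] "map" : PP
  [3,5] PP   <
    [3,4] "liked" : PP/NP
    [4,5] "from" : PP\(PP/NP)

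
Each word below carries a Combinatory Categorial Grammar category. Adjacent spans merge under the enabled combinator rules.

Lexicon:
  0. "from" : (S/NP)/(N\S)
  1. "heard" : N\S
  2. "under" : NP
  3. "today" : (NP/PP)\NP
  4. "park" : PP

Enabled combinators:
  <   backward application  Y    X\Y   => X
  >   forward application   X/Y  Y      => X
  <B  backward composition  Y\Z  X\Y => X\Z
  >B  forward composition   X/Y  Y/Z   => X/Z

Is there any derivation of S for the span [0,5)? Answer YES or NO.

[0,5] S   >
  [0,4] S/PP   >B
    [0,2] S/NP   >
      [0,1] "from" : (S/NP)/(N\S)
      [1,2] "heard" : N\S
    [2,4] NP/PP   <
      [2,3] "under" : NP
      [3,4] "today" : (NP/PP)\NP
  [4,5] "park" : PP

YES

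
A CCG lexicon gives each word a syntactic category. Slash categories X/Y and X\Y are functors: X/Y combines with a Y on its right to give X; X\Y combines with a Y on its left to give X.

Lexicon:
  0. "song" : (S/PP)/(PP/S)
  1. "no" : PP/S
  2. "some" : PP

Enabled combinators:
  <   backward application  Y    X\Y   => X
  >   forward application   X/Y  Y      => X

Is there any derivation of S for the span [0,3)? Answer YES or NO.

[0,3] S   >
  [0,2] S/PP   >
    [0,1] "song" : (S/PP)/(PP/S)
    [1,2] "no" : PP/S
  [2,3] "some" : PP

YES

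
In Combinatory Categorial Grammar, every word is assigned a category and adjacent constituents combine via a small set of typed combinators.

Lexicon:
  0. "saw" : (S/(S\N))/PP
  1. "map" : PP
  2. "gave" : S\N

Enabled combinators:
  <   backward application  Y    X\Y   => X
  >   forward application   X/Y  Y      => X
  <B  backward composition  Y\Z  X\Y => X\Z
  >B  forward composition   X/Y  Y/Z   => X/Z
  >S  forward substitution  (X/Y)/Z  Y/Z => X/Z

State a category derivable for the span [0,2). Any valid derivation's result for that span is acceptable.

[0,3] S   >
  [0,2] S/(S\N)   >
    [0,1] "saw" : (S/(S\N))/PP
    [1,2] "map" : PP
  [2,3] "gave" : S\N

S/(S\N)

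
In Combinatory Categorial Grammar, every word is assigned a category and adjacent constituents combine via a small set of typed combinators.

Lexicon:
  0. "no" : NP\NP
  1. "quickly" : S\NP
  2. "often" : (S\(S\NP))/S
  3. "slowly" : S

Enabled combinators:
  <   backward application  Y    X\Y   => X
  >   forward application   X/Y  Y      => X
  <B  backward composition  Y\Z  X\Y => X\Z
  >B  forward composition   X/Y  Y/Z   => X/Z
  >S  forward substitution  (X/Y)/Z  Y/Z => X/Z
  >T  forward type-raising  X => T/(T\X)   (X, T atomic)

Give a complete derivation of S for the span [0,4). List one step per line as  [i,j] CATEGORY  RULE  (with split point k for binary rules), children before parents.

[0,4] S   <
  [0,2] S\NP   <B
    [0,1] "no" : NP\NP
    [1,2] "quickly" : S\NP
  [2,4] S\(S\NP)   >
    [2,3] "often" : (S\(S\NP))/S
    [3,4] "slowly" : S

[0,1] NP\NP  lex  "no"
[1,2] S\NP  lex  "quickly"
[0,2] S\NP  <B  k=1
[2,3] (S\(S\NP))/S  lex  "often"
[3,4] S  lex  "slowly"
[2,4] S\(S\NP)  >  k=3
[0,4] S  <  k=2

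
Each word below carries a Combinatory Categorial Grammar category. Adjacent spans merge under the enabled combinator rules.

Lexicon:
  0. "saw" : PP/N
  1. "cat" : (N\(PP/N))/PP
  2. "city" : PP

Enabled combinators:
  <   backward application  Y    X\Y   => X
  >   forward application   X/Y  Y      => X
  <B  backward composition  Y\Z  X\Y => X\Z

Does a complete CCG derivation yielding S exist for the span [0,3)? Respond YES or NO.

PP/N (N\(PP/N))/PP PP
CKY chart[0,3] = {N}; S ∉ chart

NO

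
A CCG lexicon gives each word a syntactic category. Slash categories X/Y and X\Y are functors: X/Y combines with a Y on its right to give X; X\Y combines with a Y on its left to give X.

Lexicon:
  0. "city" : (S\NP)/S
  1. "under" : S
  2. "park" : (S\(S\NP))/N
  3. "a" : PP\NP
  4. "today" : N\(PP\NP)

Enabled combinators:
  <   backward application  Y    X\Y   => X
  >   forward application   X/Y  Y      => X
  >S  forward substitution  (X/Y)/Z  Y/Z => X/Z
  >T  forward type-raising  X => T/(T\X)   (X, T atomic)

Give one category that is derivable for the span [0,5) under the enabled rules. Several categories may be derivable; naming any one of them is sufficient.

[0,5] S   <
  [0,2] S\NP   >
    [0,1] "city" : (S\NP)/S
    [1,2] "under" : S
  [2,5] S\(S\NP)   >
    [2,3] "park" : (S\(S\NP))/N
    [3,5] N   <
      [3,4] "a" : PP\NP
      [4,5] "today" : N\(PP\NP)

S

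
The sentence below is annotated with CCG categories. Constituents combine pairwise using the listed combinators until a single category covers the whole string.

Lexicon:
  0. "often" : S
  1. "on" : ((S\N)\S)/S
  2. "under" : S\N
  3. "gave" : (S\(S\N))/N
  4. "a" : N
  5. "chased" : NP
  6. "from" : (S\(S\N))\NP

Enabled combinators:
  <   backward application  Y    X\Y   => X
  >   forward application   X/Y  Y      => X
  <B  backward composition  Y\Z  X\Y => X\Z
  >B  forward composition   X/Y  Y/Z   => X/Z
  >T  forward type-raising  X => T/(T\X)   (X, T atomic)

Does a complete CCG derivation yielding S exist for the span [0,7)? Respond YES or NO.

[0,7] S   <
  [0,5] S\N   <
    [0,1] "often" : S
    [1,5] (S\N)\S   >
      [1,2] "on" : ((S\N)\S)/S
      [2,5] S   <
        [2,3] "under" : S\N
        [3,5] S\(S\N)   >
          [3,4] "gave" : (S\(S\N))/N
          [4,5] "a" : N
  [5,7] S\(S\N)   <
    [5,6] "chased" : NP
    [6,7] "from" : (S\(S\N))\NP

YES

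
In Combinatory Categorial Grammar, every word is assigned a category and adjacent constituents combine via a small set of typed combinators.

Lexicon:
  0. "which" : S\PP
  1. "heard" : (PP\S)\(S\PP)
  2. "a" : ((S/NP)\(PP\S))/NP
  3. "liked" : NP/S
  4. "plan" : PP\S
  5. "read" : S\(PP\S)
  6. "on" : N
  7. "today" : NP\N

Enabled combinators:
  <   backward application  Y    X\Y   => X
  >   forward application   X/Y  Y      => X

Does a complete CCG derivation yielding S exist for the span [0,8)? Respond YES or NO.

YES

[0,8] S   >
  [0,6] S/NP   <
    [0,2] PP\S   <
      [0,1] "which" : S\PP
      [1,2] "heard" : (PP\S)\(S\PP)
    [2,6] (S/NP)\(PP\S)   >
      [2,3] "a" : ((S/NP)\(PP\S))/NP
      [3,6] NP   >
        [3,4] "liked" : NP/S
        [4,6] S   <
          [4,5] "plan" : PP\S
          [5,6] "read" : S\(PP\S)
  [6,8] NP   <
    [6,7] "on" : N
    [7,8] "today" : NP\N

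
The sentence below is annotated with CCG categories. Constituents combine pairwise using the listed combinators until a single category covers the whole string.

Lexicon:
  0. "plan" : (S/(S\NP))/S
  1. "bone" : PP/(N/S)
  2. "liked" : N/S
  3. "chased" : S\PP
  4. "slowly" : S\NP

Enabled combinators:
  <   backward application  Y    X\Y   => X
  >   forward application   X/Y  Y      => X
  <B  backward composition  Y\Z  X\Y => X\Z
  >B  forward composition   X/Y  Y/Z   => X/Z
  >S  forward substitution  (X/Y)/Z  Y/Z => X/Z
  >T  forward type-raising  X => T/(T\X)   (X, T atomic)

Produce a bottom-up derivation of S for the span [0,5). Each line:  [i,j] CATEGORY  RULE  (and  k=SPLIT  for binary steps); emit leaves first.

[0,1] (S/(S\NP))/S  lex  "plan"
[1,2] PP/(N/S)  lex  "bone"
[2,3] N/S  lex  "liked"
[1,3] PP  >  k=2
[3,4] S\PP  lex  "chased"
[1,4] S  <  k=3
[0,4] S/(S\NP)  >  k=1
[4,5] S\NP  lex  "slowly"
[0,5] S  >  k=4

[0,5] S   >
  [0,4] S/(S\NP)   >
    [0,1] "plan" : (S/(S\NP))/S
    [1,4] S   <
      [1,3] PP   >
        [1,2] "bone" : PP/(N/S)
        [2,3] "liked" : N/S
      [3,4] "chased" : S\PP
  [4,5] "slowly" : S\NP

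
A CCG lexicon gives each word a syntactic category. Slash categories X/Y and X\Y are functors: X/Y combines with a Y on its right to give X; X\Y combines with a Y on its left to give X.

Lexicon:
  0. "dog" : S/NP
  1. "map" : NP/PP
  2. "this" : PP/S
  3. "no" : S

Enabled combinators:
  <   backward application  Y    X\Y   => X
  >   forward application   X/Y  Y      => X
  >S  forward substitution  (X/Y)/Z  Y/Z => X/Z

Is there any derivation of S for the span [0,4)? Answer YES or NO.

YES

[0,4] S   >
  [0,1] "dog" : S/NP
  [1,4] NP   >
    [1,2] "map" : NP/PP
    [2,4] PP   >
      [2,3] "this" : PP/S
      [3,4] "no" : S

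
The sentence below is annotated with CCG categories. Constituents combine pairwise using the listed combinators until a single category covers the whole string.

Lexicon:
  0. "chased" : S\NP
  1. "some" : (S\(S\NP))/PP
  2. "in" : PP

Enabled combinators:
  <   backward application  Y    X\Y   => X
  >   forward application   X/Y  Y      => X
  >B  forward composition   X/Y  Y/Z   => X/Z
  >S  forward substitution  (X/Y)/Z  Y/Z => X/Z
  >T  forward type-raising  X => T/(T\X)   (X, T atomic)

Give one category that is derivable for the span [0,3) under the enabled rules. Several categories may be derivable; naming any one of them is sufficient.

S

[0,3] S   <
  [0,1] "chased" : S\NP
  [1,3] S\(S\NP)   >
    [1,2] "some" : (S\(S\NP))/PP
    [2,3] "in" : PP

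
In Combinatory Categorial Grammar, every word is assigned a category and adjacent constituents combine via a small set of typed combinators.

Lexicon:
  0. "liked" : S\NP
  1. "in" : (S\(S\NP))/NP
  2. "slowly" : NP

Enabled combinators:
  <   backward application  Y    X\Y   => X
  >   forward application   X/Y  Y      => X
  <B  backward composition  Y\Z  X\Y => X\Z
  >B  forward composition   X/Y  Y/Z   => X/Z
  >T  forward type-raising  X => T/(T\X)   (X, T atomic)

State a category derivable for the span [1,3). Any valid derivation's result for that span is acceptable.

S\(S\NP)

[0,3] S   <
  [0,1] "liked" : S\NP
  [1,3] S\(S\NP)   >
    [1,2] "in" : (S\(S\NP))/NP
    [2,3] "slowly" : NP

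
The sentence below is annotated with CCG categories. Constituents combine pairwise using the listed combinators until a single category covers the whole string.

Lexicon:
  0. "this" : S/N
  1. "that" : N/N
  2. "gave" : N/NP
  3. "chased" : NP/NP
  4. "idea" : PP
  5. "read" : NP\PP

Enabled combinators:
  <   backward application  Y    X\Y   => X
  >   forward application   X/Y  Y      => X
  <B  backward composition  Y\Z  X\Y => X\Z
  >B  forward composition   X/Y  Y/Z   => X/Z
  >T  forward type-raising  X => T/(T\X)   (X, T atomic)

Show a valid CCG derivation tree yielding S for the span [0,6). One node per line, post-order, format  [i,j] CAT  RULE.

[0,1] S/N  lex  "this"
[1,2] N/N  lex  "that"
[0,2] S/N  >B  k=1
[2,3] N/NP  lex  "gave"
[3,4] NP/NP  lex  "chased"
[2,4] N/NP  >B  k=3
[0,4] S/NP  >B  k=2
[4,5] PP  lex  "idea"
[5,6] NP\PP  lex  "read"
[4,6] NP  <  k=5
[0,6] S  >  k=4

[0,6] S   >
  [0,4] S/NP   >B
    [0,2] S/N   >B
      [0,1] "this" : S/N
      [1,2] "that" : N/N
    [2,4] N/NP   >B
      [2,3] "gave" : N/NP
      [3,4] "chased" : NP/NP
  [4,6] NP   <
    [4,5] "idea" : PP
    [5,6] "read" : NP\PP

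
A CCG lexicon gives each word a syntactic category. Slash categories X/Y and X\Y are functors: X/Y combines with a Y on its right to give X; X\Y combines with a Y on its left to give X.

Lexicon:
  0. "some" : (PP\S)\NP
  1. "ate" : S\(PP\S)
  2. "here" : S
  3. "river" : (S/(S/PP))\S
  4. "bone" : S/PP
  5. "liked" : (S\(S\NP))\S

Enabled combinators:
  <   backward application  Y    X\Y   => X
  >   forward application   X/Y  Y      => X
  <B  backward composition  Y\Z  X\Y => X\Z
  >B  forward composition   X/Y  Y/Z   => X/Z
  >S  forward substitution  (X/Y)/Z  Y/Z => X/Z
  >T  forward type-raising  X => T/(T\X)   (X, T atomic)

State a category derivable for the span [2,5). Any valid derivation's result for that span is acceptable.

S

[0,6] S   <
  [0,2] S\NP   <B
    [0,1] "some" : (PP\S)\NP
    [1,2] "ate" : S\(PP\S)
  [2,6] S\(S\NP)   <
    [2,5] S   >
      [2,4] S/(S/PP)   <
        [2,3] "here" : S
        [3,4] "river" : (S/(S/PP))\S
      [4,5] "bone" : S/PP
    [5,6] "liked" : (S\(S\NP))\S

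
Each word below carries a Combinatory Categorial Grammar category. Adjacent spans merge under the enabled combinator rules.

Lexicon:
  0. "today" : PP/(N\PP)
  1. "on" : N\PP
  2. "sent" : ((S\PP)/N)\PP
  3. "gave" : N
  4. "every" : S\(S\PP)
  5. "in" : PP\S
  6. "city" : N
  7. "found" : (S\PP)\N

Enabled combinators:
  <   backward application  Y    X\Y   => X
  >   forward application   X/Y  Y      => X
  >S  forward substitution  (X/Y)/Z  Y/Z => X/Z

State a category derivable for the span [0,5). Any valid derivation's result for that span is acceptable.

[0,8] S   <
  [0,6] PP   <
    [0,5] S   <
      [0,4] S\PP   >
        [0,3] (S\PP)/N   <
          [0,2] PP   >
            [0,1] "today" : PP/(N\PP)
            [1,2] "on" : N\PP
          [2,3] "sent" : ((S\PP)/N)\PP
        [3,4] "gave" : N
      [4,5] "every" : S\(S\PP)
    [5,6] "in" : PP\S
  [6,8] S\PP   <
    [6,7] "city" : N
    [7,8] "found" : (S\PP)\N

S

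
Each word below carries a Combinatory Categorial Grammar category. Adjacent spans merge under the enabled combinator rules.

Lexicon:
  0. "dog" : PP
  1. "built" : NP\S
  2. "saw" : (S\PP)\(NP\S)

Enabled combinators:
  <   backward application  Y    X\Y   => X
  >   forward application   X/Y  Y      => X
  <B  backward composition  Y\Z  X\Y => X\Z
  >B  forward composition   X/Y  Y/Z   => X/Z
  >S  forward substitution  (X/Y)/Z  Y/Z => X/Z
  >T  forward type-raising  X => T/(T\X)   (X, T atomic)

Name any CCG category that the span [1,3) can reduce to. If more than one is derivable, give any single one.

[0,3] S   >
  [0,1] S/(S\PP)   >T
    [0,1] "dog" : PP
  [1,3] S\PP   <
    [1,2] "built" : NP\S
    [2,3] "saw" : (S\PP)\(NP\S)

S\PP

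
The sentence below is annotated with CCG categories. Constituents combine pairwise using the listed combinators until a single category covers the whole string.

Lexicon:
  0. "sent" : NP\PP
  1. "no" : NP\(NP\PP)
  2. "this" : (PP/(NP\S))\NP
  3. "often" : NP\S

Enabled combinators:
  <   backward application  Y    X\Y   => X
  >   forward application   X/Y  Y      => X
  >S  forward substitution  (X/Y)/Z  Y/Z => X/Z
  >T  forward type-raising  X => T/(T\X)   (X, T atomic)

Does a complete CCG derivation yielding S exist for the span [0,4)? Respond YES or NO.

NO

NP\PP NP\(NP\PP) (PP/(NP\S))\NP NP\S
CKY chart[0,4] = {N/(N\PP), NP/(NP\PP), PP, PP/(PP\PP), S/(S\PP)}; S ∉ chart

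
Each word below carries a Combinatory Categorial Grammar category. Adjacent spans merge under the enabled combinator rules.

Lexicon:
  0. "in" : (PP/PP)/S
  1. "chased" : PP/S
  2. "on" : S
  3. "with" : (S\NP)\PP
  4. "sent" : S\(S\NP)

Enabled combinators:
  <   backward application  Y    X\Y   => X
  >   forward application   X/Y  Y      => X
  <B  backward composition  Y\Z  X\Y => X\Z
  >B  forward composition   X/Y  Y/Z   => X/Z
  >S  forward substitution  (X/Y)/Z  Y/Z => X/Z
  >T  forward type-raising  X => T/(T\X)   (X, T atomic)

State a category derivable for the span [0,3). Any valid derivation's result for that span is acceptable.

[0,5] S   <
  [0,4] S\NP   <
    [0,3] PP   >
      [0,2] PP/S   >S
        [0,1] "in" : (PP/PP)/S
        [1,2] "chased" : PP/S
      [2,3] "on" : S
    [3,4] "with" : (S\NP)\PP
  [4,5] "sent" : S\(S\NP)

PP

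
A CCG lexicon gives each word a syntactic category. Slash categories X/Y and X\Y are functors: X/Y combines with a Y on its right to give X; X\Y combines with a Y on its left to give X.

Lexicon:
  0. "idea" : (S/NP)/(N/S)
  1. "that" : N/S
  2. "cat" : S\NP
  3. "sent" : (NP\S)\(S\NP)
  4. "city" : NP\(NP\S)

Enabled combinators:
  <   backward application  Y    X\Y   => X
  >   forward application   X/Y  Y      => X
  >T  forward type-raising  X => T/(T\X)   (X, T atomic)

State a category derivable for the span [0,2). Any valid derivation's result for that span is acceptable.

[0,5] S   >
  [0,2] S/NP   >
    [0,1] "idea" : (S/NP)/(N/S)
    [1,2] "that" : N/S
  [2,5] NP   <
    [2,4] NP\S   <
      [2,3] "cat" : S\NP
      [3,4] "sent" : (NP\S)\(S\NP)
    [4,5] "city" : NP\(NP\S)

S/NP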